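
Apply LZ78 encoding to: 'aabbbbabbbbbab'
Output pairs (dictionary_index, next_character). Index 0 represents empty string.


LZ78 encoding steps:
Dictionary: {0: ''}
Step 1: w='' (idx 0), next='a' -> output (0, 'a'), add 'a' as idx 1
Step 2: w='a' (idx 1), next='b' -> output (1, 'b'), add 'ab' as idx 2
Step 3: w='' (idx 0), next='b' -> output (0, 'b'), add 'b' as idx 3
Step 4: w='b' (idx 3), next='b' -> output (3, 'b'), add 'bb' as idx 4
Step 5: w='ab' (idx 2), next='b' -> output (2, 'b'), add 'abb' as idx 5
Step 6: w='bb' (idx 4), next='b' -> output (4, 'b'), add 'bbb' as idx 6
Step 7: w='ab' (idx 2), end of input -> output (2, '')


Encoded: [(0, 'a'), (1, 'b'), (0, 'b'), (3, 'b'), (2, 'b'), (4, 'b'), (2, '')]


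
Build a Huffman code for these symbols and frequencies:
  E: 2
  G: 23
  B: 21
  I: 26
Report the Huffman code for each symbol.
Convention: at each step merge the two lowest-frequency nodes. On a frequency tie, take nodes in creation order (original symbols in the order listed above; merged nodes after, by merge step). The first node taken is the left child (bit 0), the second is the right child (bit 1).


Huffman tree construction:
Step 1: Merge E(2) + B(21) = 23
Step 2: Merge G(23) + (E+B)(23) = 46
Step 3: Merge I(26) + (G+(E+B))(46) = 72
Read each symbol's code off the tree from the root (left child = 0, right child = 1).

Codes:
  E: 110 (length 3)
  G: 10 (length 2)
  B: 111 (length 3)
  I: 0 (length 1)
Average code length: 141/72 = 1.9583 bits/symbol


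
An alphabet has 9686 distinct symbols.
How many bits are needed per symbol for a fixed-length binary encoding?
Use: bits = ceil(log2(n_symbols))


log2(9686) = 13.2417
Bracket: 2^13 = 8192 < 9686 <= 2^14 = 16384
So ceil(log2(9686)) = 14

bits = ceil(log2(9686)) = ceil(13.2417) = 14 bits


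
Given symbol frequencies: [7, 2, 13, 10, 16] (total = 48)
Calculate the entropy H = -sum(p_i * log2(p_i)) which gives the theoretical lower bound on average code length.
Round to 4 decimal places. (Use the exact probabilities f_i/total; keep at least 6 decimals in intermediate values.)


Per-symbol terms -p_i * log2(p_i) with p_i = f_i/48:
  p = 7/48 = 0.145833: log2(p) = -2.777608, -p*log2(p) = 0.405068
  p = 2/48 = 0.041667: log2(p) = -4.584963, -p*log2(p) = 0.191040
  p = 13/48 = 0.270833: log2(p) = -1.884523, -p*log2(p) = 0.510392
  p = 10/48 = 0.208333: log2(p) = -2.263034, -p*log2(p) = 0.471466
  p = 16/48 = 0.333333: log2(p) = -1.584963, -p*log2(p) = 0.528321
H = 0.405068 + 0.191040 + 0.510392 + 0.471466 + 0.528321 = 2.106287

H = 2.1063 bits/symbol


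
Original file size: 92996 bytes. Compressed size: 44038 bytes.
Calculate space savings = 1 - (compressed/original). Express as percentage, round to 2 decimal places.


ratio = compressed/original = 44038/92996 = 0.473547
savings = 1 - ratio = 1 - 0.473547 = 0.526453
as a percentage: 0.526453 * 100 = 52.65%

Space savings = 1 - 44038/92996 = 52.65%


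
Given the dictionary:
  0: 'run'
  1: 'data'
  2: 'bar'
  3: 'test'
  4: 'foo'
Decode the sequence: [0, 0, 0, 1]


Look up each index in the dictionary:
  0 -> 'run'
  0 -> 'run'
  0 -> 'run'
  1 -> 'data'

Decoded: "run run run data"


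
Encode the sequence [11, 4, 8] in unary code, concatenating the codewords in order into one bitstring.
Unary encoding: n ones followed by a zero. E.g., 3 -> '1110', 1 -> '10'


Encode each number as n ones followed by a terminating 0:
  11 -> 111111111110 (12 bits)
  4 -> 11110 (5 bits)
  8 -> 111111110 (9 bits)
Total length = 12 + 5 + 9 = 26 bits.

Unary([11, 4, 8]) = 11111111111011110111111110 (26 bits)


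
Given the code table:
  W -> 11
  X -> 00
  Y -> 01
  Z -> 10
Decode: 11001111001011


Decoding:
11 -> W
00 -> X
11 -> W
11 -> W
00 -> X
10 -> Z
11 -> W


Result: WXWWXZW


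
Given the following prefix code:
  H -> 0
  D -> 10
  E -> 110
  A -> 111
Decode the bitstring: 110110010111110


Decoding step by step:
Bits 110 -> E
Bits 110 -> E
Bits 0 -> H
Bits 10 -> D
Bits 111 -> A
Bits 110 -> E


Decoded message: EEHDAE


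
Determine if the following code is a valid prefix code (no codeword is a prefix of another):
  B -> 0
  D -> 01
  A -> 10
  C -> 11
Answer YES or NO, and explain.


Checking each pair (does one codeword prefix another?):
  B='0' vs D='01': prefix -- VIOLATION

NO -- this is NOT a valid prefix code. B (0) is a prefix of D (01).


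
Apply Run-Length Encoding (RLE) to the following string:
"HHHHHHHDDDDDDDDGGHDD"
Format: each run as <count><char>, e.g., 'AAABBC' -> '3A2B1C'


Scanning runs left to right:
  i=0: run of 'H' x 7 -> '7H'
  i=7: run of 'D' x 8 -> '8D'
  i=15: run of 'G' x 2 -> '2G'
  i=17: run of 'H' x 1 -> '1H'
  i=18: run of 'D' x 2 -> '2D'

RLE = 7H8D2G1H2D


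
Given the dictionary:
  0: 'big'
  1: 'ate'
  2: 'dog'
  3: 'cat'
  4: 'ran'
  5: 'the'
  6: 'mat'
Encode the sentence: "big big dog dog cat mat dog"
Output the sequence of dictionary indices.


Look up each word in the dictionary:
  'big' -> 0
  'big' -> 0
  'dog' -> 2
  'dog' -> 2
  'cat' -> 3
  'mat' -> 6
  'dog' -> 2

Encoded: [0, 0, 2, 2, 3, 6, 2]


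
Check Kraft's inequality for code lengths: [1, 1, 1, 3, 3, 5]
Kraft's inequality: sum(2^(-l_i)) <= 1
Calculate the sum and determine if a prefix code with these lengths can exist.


Sum = 2^(-1) + 2^(-1) + 2^(-1) + 2^(-3) + 2^(-3) + 2^(-5)
    = 0.5 + 0.5 + 0.5 + 0.125 + 0.125 + 0.03125
    = 57/32 = 1.78125
Since 1.78125 > 1, Kraft's inequality is NOT satisfied.
A prefix code with these lengths CANNOT exist.

Kraft sum = 1.78125. Not satisfied.


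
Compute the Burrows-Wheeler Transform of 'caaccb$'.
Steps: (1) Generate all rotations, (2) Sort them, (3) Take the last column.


Rotations (sorted):
  0: $caaccb -> last char: b
  1: aaccb$c -> last char: c
  2: accb$ca -> last char: a
  3: b$caacc -> last char: c
  4: caaccb$ -> last char: $
  5: cb$caac -> last char: c
  6: ccb$caa -> last char: a


BWT = bcac$ca


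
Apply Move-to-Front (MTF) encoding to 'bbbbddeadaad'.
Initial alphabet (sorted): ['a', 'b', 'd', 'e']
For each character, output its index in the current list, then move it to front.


MTF encoding:
'b': index 1 in ['a', 'b', 'd', 'e'] -> ['b', 'a', 'd', 'e']
'b': index 0 in ['b', 'a', 'd', 'e'] -> ['b', 'a', 'd', 'e']
'b': index 0 in ['b', 'a', 'd', 'e'] -> ['b', 'a', 'd', 'e']
'b': index 0 in ['b', 'a', 'd', 'e'] -> ['b', 'a', 'd', 'e']
'd': index 2 in ['b', 'a', 'd', 'e'] -> ['d', 'b', 'a', 'e']
'd': index 0 in ['d', 'b', 'a', 'e'] -> ['d', 'b', 'a', 'e']
'e': index 3 in ['d', 'b', 'a', 'e'] -> ['e', 'd', 'b', 'a']
'a': index 3 in ['e', 'd', 'b', 'a'] -> ['a', 'e', 'd', 'b']
'd': index 2 in ['a', 'e', 'd', 'b'] -> ['d', 'a', 'e', 'b']
'a': index 1 in ['d', 'a', 'e', 'b'] -> ['a', 'd', 'e', 'b']
'a': index 0 in ['a', 'd', 'e', 'b'] -> ['a', 'd', 'e', 'b']
'd': index 1 in ['a', 'd', 'e', 'b'] -> ['d', 'a', 'e', 'b']


Output: [1, 0, 0, 0, 2, 0, 3, 3, 2, 1, 0, 1]


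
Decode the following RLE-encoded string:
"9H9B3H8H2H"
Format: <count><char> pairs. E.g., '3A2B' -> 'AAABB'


Expanding each <count><char> pair:
  9H -> 'HHHHHHHHH'
  9B -> 'BBBBBBBBB'
  3H -> 'HHH'
  8H -> 'HHHHHHHH'
  2H -> 'HH'

Decoded = HHHHHHHHHBBBBBBBBBHHHHHHHHHHHHH


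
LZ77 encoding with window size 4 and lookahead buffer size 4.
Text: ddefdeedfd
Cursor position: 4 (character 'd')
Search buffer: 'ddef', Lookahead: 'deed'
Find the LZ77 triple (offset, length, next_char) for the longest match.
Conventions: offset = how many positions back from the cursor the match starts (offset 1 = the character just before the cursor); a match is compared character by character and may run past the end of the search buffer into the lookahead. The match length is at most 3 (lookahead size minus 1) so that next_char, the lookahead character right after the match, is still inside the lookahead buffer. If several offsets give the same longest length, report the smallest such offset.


Try each offset into the search buffer:
  offset=1 (pos 3, char 'f'): match length 0
  offset=2 (pos 2, char 'e'): match length 0
  offset=3 (pos 1, char 'd'): match length 2
  offset=4 (pos 0, char 'd'): match length 1
Longest match has length 2 at offset 3.
next_char = character at position 4 + 2 = 6 -> 'e'

Best match: offset=3, length=2 (matching 'de' starting at position 1)
LZ77 triple: (3, 2, 'e')


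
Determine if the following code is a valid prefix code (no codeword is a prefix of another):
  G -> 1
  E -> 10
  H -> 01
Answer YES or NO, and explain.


Checking each pair (does one codeword prefix another?):
  G='1' vs E='10': prefix -- VIOLATION

NO -- this is NOT a valid prefix code. G (1) is a prefix of E (10).


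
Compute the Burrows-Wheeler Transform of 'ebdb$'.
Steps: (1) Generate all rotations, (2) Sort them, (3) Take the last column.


Rotations (sorted):
  0: $ebdb -> last char: b
  1: b$ebd -> last char: d
  2: bdb$e -> last char: e
  3: db$eb -> last char: b
  4: ebdb$ -> last char: $


BWT = bdeb$


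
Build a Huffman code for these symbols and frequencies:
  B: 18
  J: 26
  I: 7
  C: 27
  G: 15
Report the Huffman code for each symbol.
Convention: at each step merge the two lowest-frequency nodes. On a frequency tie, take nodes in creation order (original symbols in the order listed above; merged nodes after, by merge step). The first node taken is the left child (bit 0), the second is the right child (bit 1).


Huffman tree construction:
Step 1: Merge I(7) + G(15) = 22
Step 2: Merge B(18) + (I+G)(22) = 40
Step 3: Merge J(26) + C(27) = 53
Step 4: Merge (B+(I+G))(40) + (J+C)(53) = 93
Read each symbol's code off the tree from the root (left child = 0, right child = 1).

Codes:
  B: 00 (length 2)
  J: 10 (length 2)
  I: 010 (length 3)
  C: 11 (length 2)
  G: 011 (length 3)
Average code length: 208/93 = 2.2366 bits/symbol


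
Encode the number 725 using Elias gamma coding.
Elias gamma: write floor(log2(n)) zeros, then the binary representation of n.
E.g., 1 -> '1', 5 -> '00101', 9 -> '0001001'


num_bits = floor(log2(725)) + 1 = 10
leading_zeros = num_bits - 1 = 9
binary(725) = 1011010101

Elias gamma(725) = '000000000' + '1011010101' = 0000000001011010101 (19 bits)


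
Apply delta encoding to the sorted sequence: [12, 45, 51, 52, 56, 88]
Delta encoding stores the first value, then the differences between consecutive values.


First value: 12
Deltas:
  45 - 12 = 33
  51 - 45 = 6
  52 - 51 = 1
  56 - 52 = 4
  88 - 56 = 32


Delta encoded: [12, 33, 6, 1, 4, 32]


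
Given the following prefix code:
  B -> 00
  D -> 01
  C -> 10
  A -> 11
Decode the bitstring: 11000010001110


Decoding step by step:
Bits 11 -> A
Bits 00 -> B
Bits 00 -> B
Bits 10 -> C
Bits 00 -> B
Bits 11 -> A
Bits 10 -> C


Decoded message: ABBCBAC


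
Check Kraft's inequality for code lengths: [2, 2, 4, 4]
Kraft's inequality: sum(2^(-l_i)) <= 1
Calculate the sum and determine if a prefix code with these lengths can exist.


Sum = 2^(-2) + 2^(-2) + 2^(-4) + 2^(-4)
    = 0.25 + 0.25 + 0.0625 + 0.0625
    = 10/16 = 0.625
Since 0.625 <= 1, Kraft's inequality IS satisfied.
A prefix code with these lengths CAN exist.

Kraft sum = 0.625. Satisfied.


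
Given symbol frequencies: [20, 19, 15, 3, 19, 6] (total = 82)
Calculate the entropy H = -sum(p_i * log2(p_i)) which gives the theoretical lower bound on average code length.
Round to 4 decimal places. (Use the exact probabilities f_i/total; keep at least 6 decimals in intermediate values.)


Per-symbol terms -p_i * log2(p_i) with p_i = f_i/82:
  p = 20/82 = 0.243902: log2(p) = -2.035624, -p*log2(p) = 0.496494
  p = 19/82 = 0.231707: log2(p) = -2.109624, -p*log2(p) = 0.488815
  p = 15/82 = 0.182927: log2(p) = -2.450661, -p*log2(p) = 0.448292
  p = 3/82 = 0.036585: log2(p) = -4.772590, -p*log2(p) = 0.174607
  p = 19/82 = 0.231707: log2(p) = -2.109624, -p*log2(p) = 0.488815
  p = 6/82 = 0.073171: log2(p) = -3.772590, -p*log2(p) = 0.276043
H = 0.496494 + 0.488815 + 0.448292 + 0.174607 + 0.488815 + 0.276043 = 2.373066

H = 2.3731 bits/symbol


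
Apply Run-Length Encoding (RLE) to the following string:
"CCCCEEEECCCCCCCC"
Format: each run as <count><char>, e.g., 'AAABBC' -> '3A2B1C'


Scanning runs left to right:
  i=0: run of 'C' x 4 -> '4C'
  i=4: run of 'E' x 4 -> '4E'
  i=8: run of 'C' x 8 -> '8C'

RLE = 4C4E8C


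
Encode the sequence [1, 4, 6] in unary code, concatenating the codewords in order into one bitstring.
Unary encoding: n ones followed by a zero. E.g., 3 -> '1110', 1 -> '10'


Encode each number as n ones followed by a terminating 0:
  1 -> 10 (2 bits)
  4 -> 11110 (5 bits)
  6 -> 1111110 (7 bits)
Total length = 2 + 5 + 7 = 14 bits.

Unary([1, 4, 6]) = 10111101111110 (14 bits)


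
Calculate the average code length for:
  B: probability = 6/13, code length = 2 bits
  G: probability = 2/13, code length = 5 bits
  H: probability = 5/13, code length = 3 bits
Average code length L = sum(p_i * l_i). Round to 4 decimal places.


Weighted contributions p_i * l_i:
  B: (6/13) * 2 = 12/13
  G: (2/13) * 5 = 10/13
  H: (5/13) * 3 = 15/13
Sum = (12 + 10 + 15)/13 = 37/13

L = 37/13 = 2.8462 bits/symbol


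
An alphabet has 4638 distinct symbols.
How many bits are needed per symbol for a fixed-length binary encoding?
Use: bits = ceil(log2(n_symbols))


log2(4638) = 12.1793
Bracket: 2^12 = 4096 < 4638 <= 2^13 = 8192
So ceil(log2(4638)) = 13

bits = ceil(log2(4638)) = ceil(12.1793) = 13 bits


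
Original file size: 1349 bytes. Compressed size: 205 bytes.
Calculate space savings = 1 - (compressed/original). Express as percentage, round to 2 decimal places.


ratio = compressed/original = 205/1349 = 0.151964
savings = 1 - ratio = 1 - 0.151964 = 0.848036
as a percentage: 0.848036 * 100 = 84.8%

Space savings = 1 - 205/1349 = 84.8%


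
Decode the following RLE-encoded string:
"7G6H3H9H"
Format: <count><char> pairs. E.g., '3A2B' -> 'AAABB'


Expanding each <count><char> pair:
  7G -> 'GGGGGGG'
  6H -> 'HHHHHH'
  3H -> 'HHH'
  9H -> 'HHHHHHHHH'

Decoded = GGGGGGGHHHHHHHHHHHHHHHHHH


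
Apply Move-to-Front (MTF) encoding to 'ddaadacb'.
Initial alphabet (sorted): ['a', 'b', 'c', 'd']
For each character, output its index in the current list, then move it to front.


MTF encoding:
'd': index 3 in ['a', 'b', 'c', 'd'] -> ['d', 'a', 'b', 'c']
'd': index 0 in ['d', 'a', 'b', 'c'] -> ['d', 'a', 'b', 'c']
'a': index 1 in ['d', 'a', 'b', 'c'] -> ['a', 'd', 'b', 'c']
'a': index 0 in ['a', 'd', 'b', 'c'] -> ['a', 'd', 'b', 'c']
'd': index 1 in ['a', 'd', 'b', 'c'] -> ['d', 'a', 'b', 'c']
'a': index 1 in ['d', 'a', 'b', 'c'] -> ['a', 'd', 'b', 'c']
'c': index 3 in ['a', 'd', 'b', 'c'] -> ['c', 'a', 'd', 'b']
'b': index 3 in ['c', 'a', 'd', 'b'] -> ['b', 'c', 'a', 'd']


Output: [3, 0, 1, 0, 1, 1, 3, 3]


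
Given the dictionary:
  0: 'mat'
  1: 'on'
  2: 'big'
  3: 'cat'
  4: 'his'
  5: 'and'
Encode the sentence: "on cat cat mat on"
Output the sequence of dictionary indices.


Look up each word in the dictionary:
  'on' -> 1
  'cat' -> 3
  'cat' -> 3
  'mat' -> 0
  'on' -> 1

Encoded: [1, 3, 3, 0, 1]


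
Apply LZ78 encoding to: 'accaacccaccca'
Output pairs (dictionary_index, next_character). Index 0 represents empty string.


LZ78 encoding steps:
Dictionary: {0: ''}
Step 1: w='' (idx 0), next='a' -> output (0, 'a'), add 'a' as idx 1
Step 2: w='' (idx 0), next='c' -> output (0, 'c'), add 'c' as idx 2
Step 3: w='c' (idx 2), next='a' -> output (2, 'a'), add 'ca' as idx 3
Step 4: w='a' (idx 1), next='c' -> output (1, 'c'), add 'ac' as idx 4
Step 5: w='c' (idx 2), next='c' -> output (2, 'c'), add 'cc' as idx 5
Step 6: w='ac' (idx 4), next='c' -> output (4, 'c'), add 'acc' as idx 6
Step 7: w='ca' (idx 3), end of input -> output (3, '')


Encoded: [(0, 'a'), (0, 'c'), (2, 'a'), (1, 'c'), (2, 'c'), (4, 'c'), (3, '')]


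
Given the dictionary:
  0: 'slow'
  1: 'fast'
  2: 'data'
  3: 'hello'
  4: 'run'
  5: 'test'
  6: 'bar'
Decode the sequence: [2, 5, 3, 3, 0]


Look up each index in the dictionary:
  2 -> 'data'
  5 -> 'test'
  3 -> 'hello'
  3 -> 'hello'
  0 -> 'slow'

Decoded: "data test hello hello slow"


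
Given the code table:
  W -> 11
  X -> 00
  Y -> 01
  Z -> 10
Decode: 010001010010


Decoding:
01 -> Y
00 -> X
01 -> Y
01 -> Y
00 -> X
10 -> Z


Result: YXYYXZ


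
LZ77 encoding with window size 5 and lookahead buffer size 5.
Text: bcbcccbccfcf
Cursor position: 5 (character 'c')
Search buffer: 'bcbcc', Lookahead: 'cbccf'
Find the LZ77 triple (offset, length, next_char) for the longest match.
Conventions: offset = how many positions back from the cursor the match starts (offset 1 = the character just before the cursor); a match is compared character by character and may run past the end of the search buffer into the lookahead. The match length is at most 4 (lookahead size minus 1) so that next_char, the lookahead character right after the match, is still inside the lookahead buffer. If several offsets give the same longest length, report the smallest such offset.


Try each offset into the search buffer:
  offset=1 (pos 4, char 'c'): match length 1
  offset=2 (pos 3, char 'c'): match length 1
  offset=3 (pos 2, char 'b'): match length 0
  offset=4 (pos 1, char 'c'): match length 4
  offset=5 (pos 0, char 'b'): match length 0
Longest match has length 4 at offset 4.
next_char = character at position 5 + 4 = 9 -> 'f'

Best match: offset=4, length=4 (matching 'cbcc' starting at position 1)
LZ77 triple: (4, 4, 'f')


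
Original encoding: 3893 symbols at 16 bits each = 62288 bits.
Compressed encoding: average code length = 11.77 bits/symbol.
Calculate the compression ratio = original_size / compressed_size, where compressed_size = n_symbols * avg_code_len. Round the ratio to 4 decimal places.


original_size = n_symbols * orig_bits = 3893 * 16 = 62288 bits
compressed_size = n_symbols * avg_code_len = 3893 * 11.77 = 45820.61 bits
ratio = original_size / compressed_size = 62288 / 45820.61 = 1.3594

Compression ratio = 1.3594


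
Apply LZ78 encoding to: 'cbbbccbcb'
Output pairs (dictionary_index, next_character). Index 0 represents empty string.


LZ78 encoding steps:
Dictionary: {0: ''}
Step 1: w='' (idx 0), next='c' -> output (0, 'c'), add 'c' as idx 1
Step 2: w='' (idx 0), next='b' -> output (0, 'b'), add 'b' as idx 2
Step 3: w='b' (idx 2), next='b' -> output (2, 'b'), add 'bb' as idx 3
Step 4: w='c' (idx 1), next='c' -> output (1, 'c'), add 'cc' as idx 4
Step 5: w='b' (idx 2), next='c' -> output (2, 'c'), add 'bc' as idx 5
Step 6: w='b' (idx 2), end of input -> output (2, '')


Encoded: [(0, 'c'), (0, 'b'), (2, 'b'), (1, 'c'), (2, 'c'), (2, '')]


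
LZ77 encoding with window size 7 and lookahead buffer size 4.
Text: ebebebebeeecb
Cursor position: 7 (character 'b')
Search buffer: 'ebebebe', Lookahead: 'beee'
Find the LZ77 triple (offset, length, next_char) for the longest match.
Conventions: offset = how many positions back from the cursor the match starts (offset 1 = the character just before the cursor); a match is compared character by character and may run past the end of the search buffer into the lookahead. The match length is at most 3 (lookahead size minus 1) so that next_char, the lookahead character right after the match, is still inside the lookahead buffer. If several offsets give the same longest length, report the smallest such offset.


Try each offset into the search buffer:
  offset=1 (pos 6, char 'e'): match length 0
  offset=2 (pos 5, char 'b'): match length 2
  offset=3 (pos 4, char 'e'): match length 0
  offset=4 (pos 3, char 'b'): match length 2
  offset=5 (pos 2, char 'e'): match length 0
  offset=6 (pos 1, char 'b'): match length 2
  offset=7 (pos 0, char 'e'): match length 0
Longest match has length 2, found at offsets 2, 4, 6; take the smallest, offset 2.
next_char = character at position 7 + 2 = 9 -> 'e'

Best match: offset=2, length=2 (matching 'be' starting at position 5)
LZ77 triple: (2, 2, 'e')


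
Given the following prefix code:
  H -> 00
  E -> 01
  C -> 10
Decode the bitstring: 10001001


Decoding step by step:
Bits 10 -> C
Bits 00 -> H
Bits 10 -> C
Bits 01 -> E


Decoded message: CHCE


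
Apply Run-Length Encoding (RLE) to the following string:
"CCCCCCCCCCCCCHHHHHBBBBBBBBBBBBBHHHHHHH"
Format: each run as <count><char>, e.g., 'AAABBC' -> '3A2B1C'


Scanning runs left to right:
  i=0: run of 'C' x 13 -> '13C'
  i=13: run of 'H' x 5 -> '5H'
  i=18: run of 'B' x 13 -> '13B'
  i=31: run of 'H' x 7 -> '7H'

RLE = 13C5H13B7H


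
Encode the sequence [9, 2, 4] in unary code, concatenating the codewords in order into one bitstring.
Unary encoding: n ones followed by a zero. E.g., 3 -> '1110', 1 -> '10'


Encode each number as n ones followed by a terminating 0:
  9 -> 1111111110 (10 bits)
  2 -> 110 (3 bits)
  4 -> 11110 (5 bits)
Total length = 10 + 3 + 5 = 18 bits.

Unary([9, 2, 4]) = 111111111011011110 (18 bits)


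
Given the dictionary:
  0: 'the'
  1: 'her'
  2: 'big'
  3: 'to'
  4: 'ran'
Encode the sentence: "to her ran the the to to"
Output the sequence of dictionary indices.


Look up each word in the dictionary:
  'to' -> 3
  'her' -> 1
  'ran' -> 4
  'the' -> 0
  'the' -> 0
  'to' -> 3
  'to' -> 3

Encoded: [3, 1, 4, 0, 0, 3, 3]


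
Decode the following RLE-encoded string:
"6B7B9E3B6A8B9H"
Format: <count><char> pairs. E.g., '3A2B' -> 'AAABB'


Expanding each <count><char> pair:
  6B -> 'BBBBBB'
  7B -> 'BBBBBBB'
  9E -> 'EEEEEEEEE'
  3B -> 'BBB'
  6A -> 'AAAAAA'
  8B -> 'BBBBBBBB'
  9H -> 'HHHHHHHHH'

Decoded = BBBBBBBBBBBBBEEEEEEEEEBBBAAAAAABBBBBBBBHHHHHHHHH


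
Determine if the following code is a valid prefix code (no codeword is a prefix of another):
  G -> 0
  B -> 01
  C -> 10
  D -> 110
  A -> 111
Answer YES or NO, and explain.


Checking each pair (does one codeword prefix another?):
  G='0' vs B='01': prefix -- VIOLATION

NO -- this is NOT a valid prefix code. G (0) is a prefix of B (01).


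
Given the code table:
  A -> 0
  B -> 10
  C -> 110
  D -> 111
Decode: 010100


Decoding:
0 -> A
10 -> B
10 -> B
0 -> A


Result: ABBA


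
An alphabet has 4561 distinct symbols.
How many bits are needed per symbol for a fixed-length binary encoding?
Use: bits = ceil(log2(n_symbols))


log2(4561) = 12.1551
Bracket: 2^12 = 4096 < 4561 <= 2^13 = 8192
So ceil(log2(4561)) = 13

bits = ceil(log2(4561)) = ceil(12.1551) = 13 bits


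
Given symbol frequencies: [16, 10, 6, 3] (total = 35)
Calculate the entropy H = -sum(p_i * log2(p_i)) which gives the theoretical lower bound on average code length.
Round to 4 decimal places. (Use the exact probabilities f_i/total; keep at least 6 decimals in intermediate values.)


Per-symbol terms -p_i * log2(p_i) with p_i = f_i/35:
  p = 16/35 = 0.457143: log2(p) = -1.129283, -p*log2(p) = 0.516244
  p = 10/35 = 0.285714: log2(p) = -1.807355, -p*log2(p) = 0.516387
  p = 6/35 = 0.171429: log2(p) = -2.544321, -p*log2(p) = 0.436169
  p = 3/35 = 0.085714: log2(p) = -3.544321, -p*log2(p) = 0.303799
H = 0.516244 + 0.516387 + 0.436169 + 0.303799 = 1.772599

H = 1.7726 bits/symbol


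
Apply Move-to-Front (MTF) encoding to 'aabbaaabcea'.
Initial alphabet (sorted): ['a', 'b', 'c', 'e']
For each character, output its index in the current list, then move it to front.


MTF encoding:
'a': index 0 in ['a', 'b', 'c', 'e'] -> ['a', 'b', 'c', 'e']
'a': index 0 in ['a', 'b', 'c', 'e'] -> ['a', 'b', 'c', 'e']
'b': index 1 in ['a', 'b', 'c', 'e'] -> ['b', 'a', 'c', 'e']
'b': index 0 in ['b', 'a', 'c', 'e'] -> ['b', 'a', 'c', 'e']
'a': index 1 in ['b', 'a', 'c', 'e'] -> ['a', 'b', 'c', 'e']
'a': index 0 in ['a', 'b', 'c', 'e'] -> ['a', 'b', 'c', 'e']
'a': index 0 in ['a', 'b', 'c', 'e'] -> ['a', 'b', 'c', 'e']
'b': index 1 in ['a', 'b', 'c', 'e'] -> ['b', 'a', 'c', 'e']
'c': index 2 in ['b', 'a', 'c', 'e'] -> ['c', 'b', 'a', 'e']
'e': index 3 in ['c', 'b', 'a', 'e'] -> ['e', 'c', 'b', 'a']
'a': index 3 in ['e', 'c', 'b', 'a'] -> ['a', 'e', 'c', 'b']


Output: [0, 0, 1, 0, 1, 0, 0, 1, 2, 3, 3]


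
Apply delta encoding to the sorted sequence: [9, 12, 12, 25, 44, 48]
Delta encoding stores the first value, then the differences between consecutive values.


First value: 9
Deltas:
  12 - 9 = 3
  12 - 12 = 0
  25 - 12 = 13
  44 - 25 = 19
  48 - 44 = 4


Delta encoded: [9, 3, 0, 13, 19, 4]


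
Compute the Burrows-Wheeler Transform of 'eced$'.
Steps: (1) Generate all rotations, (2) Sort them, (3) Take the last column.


Rotations (sorted):
  0: $eced -> last char: d
  1: ced$e -> last char: e
  2: d$ece -> last char: e
  3: eced$ -> last char: $
  4: ed$ec -> last char: c


BWT = dee$c


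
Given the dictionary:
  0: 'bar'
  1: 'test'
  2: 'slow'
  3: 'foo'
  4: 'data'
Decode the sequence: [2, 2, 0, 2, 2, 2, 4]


Look up each index in the dictionary:
  2 -> 'slow'
  2 -> 'slow'
  0 -> 'bar'
  2 -> 'slow'
  2 -> 'slow'
  2 -> 'slow'
  4 -> 'data'

Decoded: "slow slow bar slow slow slow data"


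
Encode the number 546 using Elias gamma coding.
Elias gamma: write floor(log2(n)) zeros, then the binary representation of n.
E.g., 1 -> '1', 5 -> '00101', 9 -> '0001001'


num_bits = floor(log2(546)) + 1 = 10
leading_zeros = num_bits - 1 = 9
binary(546) = 1000100010

Elias gamma(546) = '000000000' + '1000100010' = 0000000001000100010 (19 bits)


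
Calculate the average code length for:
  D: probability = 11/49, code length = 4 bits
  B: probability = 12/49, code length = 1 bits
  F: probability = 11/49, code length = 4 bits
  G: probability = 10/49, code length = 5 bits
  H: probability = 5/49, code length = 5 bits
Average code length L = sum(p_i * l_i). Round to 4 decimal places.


Weighted contributions p_i * l_i:
  D: (11/49) * 4 = 44/49
  B: (12/49) * 1 = 12/49
  F: (11/49) * 4 = 44/49
  G: (10/49) * 5 = 50/49
  H: (5/49) * 5 = 25/49
Sum = (44 + 12 + 44 + 50 + 25)/49 = 175/49

L = 175/49 = 3.5714 bits/symbol


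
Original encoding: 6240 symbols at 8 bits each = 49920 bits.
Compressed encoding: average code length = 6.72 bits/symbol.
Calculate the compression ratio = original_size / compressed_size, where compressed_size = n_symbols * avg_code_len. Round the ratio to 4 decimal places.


original_size = n_symbols * orig_bits = 6240 * 8 = 49920 bits
compressed_size = n_symbols * avg_code_len = 6240 * 6.72 = 41932.8 bits
ratio = original_size / compressed_size = 49920 / 41932.8 = 1.1905

Compression ratio = 1.1905


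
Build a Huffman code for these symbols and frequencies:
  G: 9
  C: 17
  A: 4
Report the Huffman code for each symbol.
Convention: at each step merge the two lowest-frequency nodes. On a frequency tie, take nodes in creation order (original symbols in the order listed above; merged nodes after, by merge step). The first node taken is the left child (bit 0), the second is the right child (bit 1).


Huffman tree construction:
Step 1: Merge A(4) + G(9) = 13
Step 2: Merge (A+G)(13) + C(17) = 30
Read each symbol's code off the tree from the root (left child = 0, right child = 1).

Codes:
  G: 01 (length 2)
  C: 1 (length 1)
  A: 00 (length 2)
Average code length: 43/30 = 1.4333 bits/symbol


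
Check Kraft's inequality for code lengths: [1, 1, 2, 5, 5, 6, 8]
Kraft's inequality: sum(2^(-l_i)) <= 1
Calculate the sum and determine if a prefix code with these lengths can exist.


Sum = 2^(-1) + 2^(-1) + 2^(-2) + 2^(-5) + 2^(-5) + 2^(-6) + 2^(-8)
    = 0.5 + 0.5 + 0.25 + 0.03125 + 0.03125 + 0.015625 + 0.00390625
    = 341/256 = 1.33203125
Since 1.33203125 > 1, Kraft's inequality is NOT satisfied.
A prefix code with these lengths CANNOT exist.

Kraft sum = 1.33203125. Not satisfied.


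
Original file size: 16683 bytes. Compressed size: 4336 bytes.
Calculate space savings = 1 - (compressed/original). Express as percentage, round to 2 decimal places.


ratio = compressed/original = 4336/16683 = 0.259905
savings = 1 - ratio = 1 - 0.259905 = 0.740095
as a percentage: 0.740095 * 100 = 74.01%

Space savings = 1 - 4336/16683 = 74.01%


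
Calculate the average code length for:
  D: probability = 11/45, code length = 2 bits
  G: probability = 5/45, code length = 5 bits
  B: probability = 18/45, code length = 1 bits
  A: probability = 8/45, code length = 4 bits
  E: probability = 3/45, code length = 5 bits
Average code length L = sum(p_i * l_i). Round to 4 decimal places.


Weighted contributions p_i * l_i:
  D: (11/45) * 2 = 22/45
  G: (5/45) * 5 = 25/45
  B: (18/45) * 1 = 18/45
  A: (8/45) * 4 = 32/45
  E: (3/45) * 5 = 15/45
Sum = (22 + 25 + 18 + 32 + 15)/45 = 112/45

L = 112/45 = 2.4889 bits/symbol


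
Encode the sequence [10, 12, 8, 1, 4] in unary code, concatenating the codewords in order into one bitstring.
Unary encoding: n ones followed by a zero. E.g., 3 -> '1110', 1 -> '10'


Encode each number as n ones followed by a terminating 0:
  10 -> 11111111110 (11 bits)
  12 -> 1111111111110 (13 bits)
  8 -> 111111110 (9 bits)
  1 -> 10 (2 bits)
  4 -> 11110 (5 bits)
Total length = 11 + 13 + 9 + 2 + 5 = 40 bits.

Unary([10, 12, 8, 1, 4]) = 1111111111011111111111101111111101011110 (40 bits)


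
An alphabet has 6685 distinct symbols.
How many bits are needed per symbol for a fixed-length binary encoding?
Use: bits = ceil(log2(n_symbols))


log2(6685) = 12.7067
Bracket: 2^12 = 4096 < 6685 <= 2^13 = 8192
So ceil(log2(6685)) = 13

bits = ceil(log2(6685)) = ceil(12.7067) = 13 bits


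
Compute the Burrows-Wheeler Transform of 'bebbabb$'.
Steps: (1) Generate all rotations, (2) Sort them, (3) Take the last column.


Rotations (sorted):
  0: $bebbabb -> last char: b
  1: abb$bebb -> last char: b
  2: b$bebbab -> last char: b
  3: babb$beb -> last char: b
  4: bb$bebba -> last char: a
  5: bbabb$be -> last char: e
  6: bebbabb$ -> last char: $
  7: ebbabb$b -> last char: b


BWT = bbbbae$b


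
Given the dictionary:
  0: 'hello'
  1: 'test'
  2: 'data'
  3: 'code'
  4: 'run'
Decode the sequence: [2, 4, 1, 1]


Look up each index in the dictionary:
  2 -> 'data'
  4 -> 'run'
  1 -> 'test'
  1 -> 'test'

Decoded: "data run test test"


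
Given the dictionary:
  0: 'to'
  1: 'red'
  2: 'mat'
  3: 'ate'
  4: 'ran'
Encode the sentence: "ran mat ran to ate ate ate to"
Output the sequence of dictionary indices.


Look up each word in the dictionary:
  'ran' -> 4
  'mat' -> 2
  'ran' -> 4
  'to' -> 0
  'ate' -> 3
  'ate' -> 3
  'ate' -> 3
  'to' -> 0

Encoded: [4, 2, 4, 0, 3, 3, 3, 0]


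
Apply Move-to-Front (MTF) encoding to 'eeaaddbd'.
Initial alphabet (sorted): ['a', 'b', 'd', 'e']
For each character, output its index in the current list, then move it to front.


MTF encoding:
'e': index 3 in ['a', 'b', 'd', 'e'] -> ['e', 'a', 'b', 'd']
'e': index 0 in ['e', 'a', 'b', 'd'] -> ['e', 'a', 'b', 'd']
'a': index 1 in ['e', 'a', 'b', 'd'] -> ['a', 'e', 'b', 'd']
'a': index 0 in ['a', 'e', 'b', 'd'] -> ['a', 'e', 'b', 'd']
'd': index 3 in ['a', 'e', 'b', 'd'] -> ['d', 'a', 'e', 'b']
'd': index 0 in ['d', 'a', 'e', 'b'] -> ['d', 'a', 'e', 'b']
'b': index 3 in ['d', 'a', 'e', 'b'] -> ['b', 'd', 'a', 'e']
'd': index 1 in ['b', 'd', 'a', 'e'] -> ['d', 'b', 'a', 'e']


Output: [3, 0, 1, 0, 3, 0, 3, 1]


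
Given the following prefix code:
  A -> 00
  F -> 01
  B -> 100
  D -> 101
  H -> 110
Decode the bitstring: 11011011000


Decoding step by step:
Bits 110 -> H
Bits 110 -> H
Bits 110 -> H
Bits 00 -> A


Decoded message: HHHA


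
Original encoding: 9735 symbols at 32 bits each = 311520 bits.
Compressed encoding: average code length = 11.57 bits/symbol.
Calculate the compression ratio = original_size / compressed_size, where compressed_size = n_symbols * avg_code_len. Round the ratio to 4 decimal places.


original_size = n_symbols * orig_bits = 9735 * 32 = 311520 bits
compressed_size = n_symbols * avg_code_len = 9735 * 11.57 = 112633.95 bits
ratio = original_size / compressed_size = 311520 / 112633.95 = 2.7658

Compression ratio = 2.7658


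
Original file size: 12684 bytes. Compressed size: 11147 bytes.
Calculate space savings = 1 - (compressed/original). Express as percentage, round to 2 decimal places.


ratio = compressed/original = 11147/12684 = 0.878824
savings = 1 - ratio = 1 - 0.878824 = 0.121176
as a percentage: 0.121176 * 100 = 12.12%

Space savings = 1 - 11147/12684 = 12.12%


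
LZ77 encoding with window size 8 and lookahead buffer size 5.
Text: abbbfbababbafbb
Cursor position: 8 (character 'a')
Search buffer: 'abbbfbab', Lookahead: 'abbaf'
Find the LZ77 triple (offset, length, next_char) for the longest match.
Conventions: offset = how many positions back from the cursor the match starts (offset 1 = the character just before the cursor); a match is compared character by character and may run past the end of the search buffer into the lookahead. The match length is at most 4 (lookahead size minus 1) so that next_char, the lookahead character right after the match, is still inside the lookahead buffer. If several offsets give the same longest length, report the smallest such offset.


Try each offset into the search buffer:
  offset=1 (pos 7, char 'b'): match length 0
  offset=2 (pos 6, char 'a'): match length 2
  offset=3 (pos 5, char 'b'): match length 0
  offset=4 (pos 4, char 'f'): match length 0
  offset=5 (pos 3, char 'b'): match length 0
  offset=6 (pos 2, char 'b'): match length 0
  offset=7 (pos 1, char 'b'): match length 0
  offset=8 (pos 0, char 'a'): match length 3
Longest match has length 3 at offset 8.
next_char = character at position 8 + 3 = 11 -> 'a'

Best match: offset=8, length=3 (matching 'abb' starting at position 0)
LZ77 triple: (8, 3, 'a')


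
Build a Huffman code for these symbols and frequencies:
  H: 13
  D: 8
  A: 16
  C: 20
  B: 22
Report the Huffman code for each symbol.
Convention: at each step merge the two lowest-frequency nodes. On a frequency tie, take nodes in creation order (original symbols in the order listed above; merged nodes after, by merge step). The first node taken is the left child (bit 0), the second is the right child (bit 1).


Huffman tree construction:
Step 1: Merge D(8) + H(13) = 21
Step 2: Merge A(16) + C(20) = 36
Step 3: Merge (D+H)(21) + B(22) = 43
Step 4: Merge (A+C)(36) + ((D+H)+B)(43) = 79
Read each symbol's code off the tree from the root (left child = 0, right child = 1).

Codes:
  H: 101 (length 3)
  D: 100 (length 3)
  A: 00 (length 2)
  C: 01 (length 2)
  B: 11 (length 2)
Average code length: 179/79 = 2.2658 bits/symbol


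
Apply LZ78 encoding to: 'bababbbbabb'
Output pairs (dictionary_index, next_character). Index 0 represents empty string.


LZ78 encoding steps:
Dictionary: {0: ''}
Step 1: w='' (idx 0), next='b' -> output (0, 'b'), add 'b' as idx 1
Step 2: w='' (idx 0), next='a' -> output (0, 'a'), add 'a' as idx 2
Step 3: w='b' (idx 1), next='a' -> output (1, 'a'), add 'ba' as idx 3
Step 4: w='b' (idx 1), next='b' -> output (1, 'b'), add 'bb' as idx 4
Step 5: w='bb' (idx 4), next='a' -> output (4, 'a'), add 'bba' as idx 5
Step 6: w='bb' (idx 4), end of input -> output (4, '')


Encoded: [(0, 'b'), (0, 'a'), (1, 'a'), (1, 'b'), (4, 'a'), (4, '')]


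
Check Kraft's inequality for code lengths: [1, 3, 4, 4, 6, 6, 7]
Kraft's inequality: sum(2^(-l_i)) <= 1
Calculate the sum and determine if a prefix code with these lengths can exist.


Sum = 2^(-1) + 2^(-3) + 2^(-4) + 2^(-4) + 2^(-6) + 2^(-6) + 2^(-7)
    = 0.5 + 0.125 + 0.0625 + 0.0625 + 0.015625 + 0.015625 + 0.0078125
    = 101/128 = 0.7890625
Since 0.7890625 <= 1, Kraft's inequality IS satisfied.
A prefix code with these lengths CAN exist.

Kraft sum = 0.7890625. Satisfied.


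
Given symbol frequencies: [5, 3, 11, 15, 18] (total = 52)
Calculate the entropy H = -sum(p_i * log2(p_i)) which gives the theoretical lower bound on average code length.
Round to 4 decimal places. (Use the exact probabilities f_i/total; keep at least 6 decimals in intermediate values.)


Per-symbol terms -p_i * log2(p_i) with p_i = f_i/52:
  p = 5/52 = 0.096154: log2(p) = -3.378512, -p*log2(p) = 0.324857
  p = 3/52 = 0.057692: log2(p) = -4.115477, -p*log2(p) = 0.237431
  p = 11/52 = 0.211538: log2(p) = -2.241008, -p*log2(p) = 0.474059
  p = 15/52 = 0.288462: log2(p) = -1.793549, -p*log2(p) = 0.517370
  p = 18/52 = 0.346154: log2(p) = -1.530515, -p*log2(p) = 0.529794
H = 0.324857 + 0.237431 + 0.474059 + 0.517370 + 0.529794 = 2.083511

H = 2.0835 bits/symbol


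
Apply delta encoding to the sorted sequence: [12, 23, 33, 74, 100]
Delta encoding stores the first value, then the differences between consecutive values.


First value: 12
Deltas:
  23 - 12 = 11
  33 - 23 = 10
  74 - 33 = 41
  100 - 74 = 26


Delta encoded: [12, 11, 10, 41, 26]


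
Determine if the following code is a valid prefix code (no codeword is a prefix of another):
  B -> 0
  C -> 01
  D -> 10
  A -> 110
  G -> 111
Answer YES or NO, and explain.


Checking each pair (does one codeword prefix another?):
  B='0' vs C='01': prefix -- VIOLATION

NO -- this is NOT a valid prefix code. B (0) is a prefix of C (01).


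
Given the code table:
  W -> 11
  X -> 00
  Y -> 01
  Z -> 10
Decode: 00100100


Decoding:
00 -> X
10 -> Z
01 -> Y
00 -> X


Result: XZYX


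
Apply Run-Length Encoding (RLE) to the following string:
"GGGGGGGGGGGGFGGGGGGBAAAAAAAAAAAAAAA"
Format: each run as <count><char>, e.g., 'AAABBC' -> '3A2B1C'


Scanning runs left to right:
  i=0: run of 'G' x 12 -> '12G'
  i=12: run of 'F' x 1 -> '1F'
  i=13: run of 'G' x 6 -> '6G'
  i=19: run of 'B' x 1 -> '1B'
  i=20: run of 'A' x 15 -> '15A'

RLE = 12G1F6G1B15A


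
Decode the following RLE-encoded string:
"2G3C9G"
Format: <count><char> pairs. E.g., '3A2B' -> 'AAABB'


Expanding each <count><char> pair:
  2G -> 'GG'
  3C -> 'CCC'
  9G -> 'GGGGGGGGG'

Decoded = GGCCCGGGGGGGGG


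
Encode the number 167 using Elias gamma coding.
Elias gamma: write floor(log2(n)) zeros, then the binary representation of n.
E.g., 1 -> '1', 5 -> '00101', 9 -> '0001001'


num_bits = floor(log2(167)) + 1 = 8
leading_zeros = num_bits - 1 = 7
binary(167) = 10100111

Elias gamma(167) = '0000000' + '10100111' = 000000010100111 (15 bits)


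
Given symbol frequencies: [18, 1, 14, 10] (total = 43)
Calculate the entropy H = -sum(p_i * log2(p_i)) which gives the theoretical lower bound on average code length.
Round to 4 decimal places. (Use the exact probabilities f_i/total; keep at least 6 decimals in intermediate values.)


Per-symbol terms -p_i * log2(p_i) with p_i = f_i/43:
  p = 18/43 = 0.418605: log2(p) = -1.256340, -p*log2(p) = 0.525910
  p = 1/43 = 0.023256: log2(p) = -5.426265, -p*log2(p) = 0.126192
  p = 14/43 = 0.325581: log2(p) = -1.618910, -p*log2(p) = 0.527087
  p = 10/43 = 0.232558: log2(p) = -2.104337, -p*log2(p) = 0.489381
H = 0.525910 + 0.126192 + 0.527087 + 0.489381 = 1.668570

H = 1.6686 bits/symbol


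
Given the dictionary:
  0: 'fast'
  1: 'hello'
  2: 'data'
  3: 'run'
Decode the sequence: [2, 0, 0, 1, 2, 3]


Look up each index in the dictionary:
  2 -> 'data'
  0 -> 'fast'
  0 -> 'fast'
  1 -> 'hello'
  2 -> 'data'
  3 -> 'run'

Decoded: "data fast fast hello data run"


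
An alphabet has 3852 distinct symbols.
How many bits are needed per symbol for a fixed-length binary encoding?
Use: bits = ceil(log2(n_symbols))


log2(3852) = 11.9114
Bracket: 2^11 = 2048 < 3852 <= 2^12 = 4096
So ceil(log2(3852)) = 12

bits = ceil(log2(3852)) = ceil(11.9114) = 12 bits


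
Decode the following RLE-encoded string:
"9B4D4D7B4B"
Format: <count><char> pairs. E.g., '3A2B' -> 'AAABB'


Expanding each <count><char> pair:
  9B -> 'BBBBBBBBB'
  4D -> 'DDDD'
  4D -> 'DDDD'
  7B -> 'BBBBBBB'
  4B -> 'BBBB'

Decoded = BBBBBBBBBDDDDDDDDBBBBBBBBBBB


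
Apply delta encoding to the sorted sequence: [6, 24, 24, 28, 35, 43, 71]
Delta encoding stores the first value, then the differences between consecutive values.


First value: 6
Deltas:
  24 - 6 = 18
  24 - 24 = 0
  28 - 24 = 4
  35 - 28 = 7
  43 - 35 = 8
  71 - 43 = 28


Delta encoded: [6, 18, 0, 4, 7, 8, 28]


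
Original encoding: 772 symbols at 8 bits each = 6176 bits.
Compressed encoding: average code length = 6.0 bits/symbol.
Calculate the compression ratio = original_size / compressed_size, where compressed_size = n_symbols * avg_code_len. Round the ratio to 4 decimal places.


original_size = n_symbols * orig_bits = 772 * 8 = 6176 bits
compressed_size = n_symbols * avg_code_len = 772 * 6.0 = 4632.0 bits
ratio = original_size / compressed_size = 6176 / 4632.0 = 1.3333

Compression ratio = 1.3333
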